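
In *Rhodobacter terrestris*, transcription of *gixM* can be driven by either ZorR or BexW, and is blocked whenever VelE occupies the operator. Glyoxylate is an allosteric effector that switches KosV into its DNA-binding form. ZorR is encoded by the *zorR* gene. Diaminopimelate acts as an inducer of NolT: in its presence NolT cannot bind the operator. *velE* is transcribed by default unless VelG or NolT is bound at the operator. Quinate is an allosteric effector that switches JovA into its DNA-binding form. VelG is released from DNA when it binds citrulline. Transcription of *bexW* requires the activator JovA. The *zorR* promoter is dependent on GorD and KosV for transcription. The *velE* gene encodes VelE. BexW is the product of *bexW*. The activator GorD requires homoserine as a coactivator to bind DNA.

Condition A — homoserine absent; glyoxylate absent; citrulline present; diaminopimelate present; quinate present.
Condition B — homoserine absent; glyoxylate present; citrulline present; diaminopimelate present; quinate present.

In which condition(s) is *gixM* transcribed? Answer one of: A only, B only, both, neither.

neither

Condition A:
Homoserine is absent, so GorD is inactive.
Glyoxylate is absent, so KosV is inactive.
Required activator GorD is absent, so *zorR* is not transcribed.
So ZorR is not produced.
Citrulline is present, so VelG is inactive.
Diaminopimelate is present, so NolT is inactive.
With no repressor bound, *velE* is transcribed.
So VelE is produced and active.
Quinate is present, so JovA is active.
No repressor is bound and JovA is active, so *bexW* is transcribed.
So BexW is produced and active.
With repressor VelE bound, *gixM* is not transcribed.
→ *gixM* is OFF in A.
Condition B:
Homoserine is absent, so GorD is inactive.
Glyoxylate is present, so KosV is active.
Required activator GorD is absent, so *zorR* is not transcribed.
So ZorR is not produced.
Citrulline is present, so VelG is inactive.
Diaminopimelate is present, so NolT is inactive.
With no repressor bound, *velE* is transcribed.
So VelE is produced and active.
Quinate is present, so JovA is active.
No repressor is bound and JovA is active, so *bexW* is transcribed.
So BexW is produced and active.
With repressor VelE bound, *gixM* is not transcribed.
→ *gixM* is OFF in B.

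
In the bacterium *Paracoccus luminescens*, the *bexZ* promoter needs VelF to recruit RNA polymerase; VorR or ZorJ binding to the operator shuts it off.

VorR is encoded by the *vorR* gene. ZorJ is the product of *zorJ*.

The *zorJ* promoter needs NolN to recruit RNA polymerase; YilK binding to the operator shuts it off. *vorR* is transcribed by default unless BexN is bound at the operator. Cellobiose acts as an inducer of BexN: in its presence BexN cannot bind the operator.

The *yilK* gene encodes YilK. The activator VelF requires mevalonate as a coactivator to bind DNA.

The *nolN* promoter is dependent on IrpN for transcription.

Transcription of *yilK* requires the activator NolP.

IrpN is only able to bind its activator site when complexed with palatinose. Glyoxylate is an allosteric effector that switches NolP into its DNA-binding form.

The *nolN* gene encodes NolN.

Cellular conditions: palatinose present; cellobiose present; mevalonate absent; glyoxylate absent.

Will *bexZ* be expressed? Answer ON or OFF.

Cellobiose is present, so BexN is inactive.
With no repressor bound, *vorR* is transcribed.
So VorR is produced and active.
Palatinose is present, so IrpN is active.
No repressor is bound and IrpN is active, so *nolN* is transcribed.
So NolN is produced and active.
Glyoxylate is absent, so NolP is inactive.
Required activator NolP is absent, so *yilK* is not transcribed.
So YilK is not produced.
No repressor is bound and NolN is active, so *zorJ* is transcribed.
So ZorJ is produced and active.
Mevalonate is absent, so VelF is inactive.
With repressor VorR bound, *bexZ* is not transcribed.

OFF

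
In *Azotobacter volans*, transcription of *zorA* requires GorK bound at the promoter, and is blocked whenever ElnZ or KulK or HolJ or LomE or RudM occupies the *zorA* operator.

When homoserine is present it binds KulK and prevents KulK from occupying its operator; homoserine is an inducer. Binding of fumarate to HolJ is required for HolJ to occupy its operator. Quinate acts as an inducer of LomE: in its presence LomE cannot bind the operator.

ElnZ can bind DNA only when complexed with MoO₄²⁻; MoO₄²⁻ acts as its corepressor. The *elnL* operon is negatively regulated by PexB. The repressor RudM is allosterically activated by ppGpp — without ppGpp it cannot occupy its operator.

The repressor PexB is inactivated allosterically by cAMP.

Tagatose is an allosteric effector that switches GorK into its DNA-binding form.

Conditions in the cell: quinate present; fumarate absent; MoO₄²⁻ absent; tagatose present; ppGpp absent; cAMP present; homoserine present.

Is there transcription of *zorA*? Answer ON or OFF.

ON

MoO₄²⁻ is absent, so ElnZ is inactive.
Homoserine is present, so KulK is inactive.
Fumarate is absent, so HolJ is inactive.
Tagatose is present, so GorK is active.
Quinate is present, so LomE is inactive.
ppGpp is absent, so RudM is inactive.
No repressor is bound and GorK is active, so *zorA* is transcribed.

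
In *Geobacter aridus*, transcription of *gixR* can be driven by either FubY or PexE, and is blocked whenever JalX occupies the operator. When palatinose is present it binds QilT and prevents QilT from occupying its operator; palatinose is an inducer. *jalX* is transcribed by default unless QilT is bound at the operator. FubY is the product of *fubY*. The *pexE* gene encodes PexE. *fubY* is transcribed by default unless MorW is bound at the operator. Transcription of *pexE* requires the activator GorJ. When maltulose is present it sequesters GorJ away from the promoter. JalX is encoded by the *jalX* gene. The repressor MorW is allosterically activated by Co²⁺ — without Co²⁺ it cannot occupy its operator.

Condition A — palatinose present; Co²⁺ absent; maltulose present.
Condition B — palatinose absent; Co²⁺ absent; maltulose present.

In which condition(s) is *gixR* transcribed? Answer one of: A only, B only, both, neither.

B only

Condition A:
Palatinose is present, so QilT is inactive.
With no repressor bound, *jalX* is transcribed.
So JalX is produced and active.
Co²⁺ is absent, so MorW is inactive.
With no repressor bound, *fubY* is transcribed.
So FubY is produced and active.
Maltulose is present, so GorJ is inactive.
Required activator GorJ is absent, so *pexE* is not transcribed.
So PexE is not produced.
With repressor JalX bound, *gixR* is not transcribed.
→ *gixR* is OFF in A.
Condition B:
Palatinose is absent, so QilT is active.
With repressor QilT bound, *jalX* is not transcribed.
So JalX is not produced.
Co²⁺ is absent, so MorW is inactive.
With no repressor bound, *fubY* is transcribed.
So FubY is produced and active.
Maltulose is present, so GorJ is inactive.
Required activator GorJ is absent, so *pexE* is not transcribed.
So PexE is not produced.
Activator FubY is present, so *gixR* is transcribed.
→ *gixR* is ON in B.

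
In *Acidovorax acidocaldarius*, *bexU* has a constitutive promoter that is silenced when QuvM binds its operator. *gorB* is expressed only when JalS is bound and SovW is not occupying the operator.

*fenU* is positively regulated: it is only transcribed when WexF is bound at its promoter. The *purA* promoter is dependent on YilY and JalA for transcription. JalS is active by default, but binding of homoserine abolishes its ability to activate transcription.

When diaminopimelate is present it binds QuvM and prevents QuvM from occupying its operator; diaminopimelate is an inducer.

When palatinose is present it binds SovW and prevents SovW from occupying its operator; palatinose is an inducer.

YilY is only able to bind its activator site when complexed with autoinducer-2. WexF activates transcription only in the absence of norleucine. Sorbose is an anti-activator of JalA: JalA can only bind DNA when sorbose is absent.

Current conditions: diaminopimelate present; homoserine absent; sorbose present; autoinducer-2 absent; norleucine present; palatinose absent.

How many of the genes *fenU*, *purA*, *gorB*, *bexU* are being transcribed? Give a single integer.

1

Norleucine is present, so WexF is inactive.
Required activator WexF is absent, so *fenU* is not transcribed.
→ *fenU* is OFF.
Autoinducer-2 is absent, so YilY is inactive.
Sorbose is present, so JalA is inactive.
Required activator YilY is absent, so *purA* is not transcribed.
→ *purA* is OFF.
Homoserine is absent, so JalS is active.
Palatinose is absent, so SovW is active.
With repressor SovW bound, *gorB* is not transcribed.
→ *gorB* is OFF.
Diaminopimelate is present, so QuvM is inactive.
With no repressor bound, *bexU* is transcribed.
→ *bexU* is ON.
1 of the 4 genes is transcribed.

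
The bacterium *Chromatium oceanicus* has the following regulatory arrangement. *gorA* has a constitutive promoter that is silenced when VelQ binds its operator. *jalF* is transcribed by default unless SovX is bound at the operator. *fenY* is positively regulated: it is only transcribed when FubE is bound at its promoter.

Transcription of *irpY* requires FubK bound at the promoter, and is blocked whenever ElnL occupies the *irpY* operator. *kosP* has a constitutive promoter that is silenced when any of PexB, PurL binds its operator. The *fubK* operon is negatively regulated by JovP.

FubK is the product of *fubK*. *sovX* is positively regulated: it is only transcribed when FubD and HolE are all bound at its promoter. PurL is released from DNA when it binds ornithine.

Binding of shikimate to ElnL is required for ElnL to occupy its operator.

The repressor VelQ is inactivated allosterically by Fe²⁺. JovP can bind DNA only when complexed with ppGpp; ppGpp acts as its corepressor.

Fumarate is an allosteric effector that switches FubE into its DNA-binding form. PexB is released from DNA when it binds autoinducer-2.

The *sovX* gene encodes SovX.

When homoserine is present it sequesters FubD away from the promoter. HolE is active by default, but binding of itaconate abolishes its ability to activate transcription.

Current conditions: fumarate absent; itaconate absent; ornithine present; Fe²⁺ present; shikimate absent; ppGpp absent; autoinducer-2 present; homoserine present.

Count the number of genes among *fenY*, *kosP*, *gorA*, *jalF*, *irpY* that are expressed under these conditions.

Fumarate is absent, so FubE is inactive.
Required activator FubE is absent, so *fenY* is not transcribed.
→ *fenY* is OFF.
Autoinducer-2 is present, so PexB is inactive.
Ornithine is present, so PurL is inactive.
With no repressor bound, *kosP* is transcribed.
→ *kosP* is ON.
Fe²⁺ is present, so VelQ is inactive.
With no repressor bound, *gorA* is transcribed.
→ *gorA* is ON.
Homoserine is present, so FubD is inactive.
Itaconate is absent, so HolE is active.
Required activator FubD is absent, so *sovX* is not transcribed.
So SovX is not produced.
With no repressor bound, *jalF* is transcribed.
→ *jalF* is ON.
Shikimate is absent, so ElnL is inactive.
ppGpp is absent, so JovP is inactive.
With no repressor bound, *fubK* is transcribed.
So FubK is produced and active.
No repressor is bound and FubK is active, so *irpY* is transcribed.
→ *irpY* is ON.
4 of the 5 genes are transcribed.

4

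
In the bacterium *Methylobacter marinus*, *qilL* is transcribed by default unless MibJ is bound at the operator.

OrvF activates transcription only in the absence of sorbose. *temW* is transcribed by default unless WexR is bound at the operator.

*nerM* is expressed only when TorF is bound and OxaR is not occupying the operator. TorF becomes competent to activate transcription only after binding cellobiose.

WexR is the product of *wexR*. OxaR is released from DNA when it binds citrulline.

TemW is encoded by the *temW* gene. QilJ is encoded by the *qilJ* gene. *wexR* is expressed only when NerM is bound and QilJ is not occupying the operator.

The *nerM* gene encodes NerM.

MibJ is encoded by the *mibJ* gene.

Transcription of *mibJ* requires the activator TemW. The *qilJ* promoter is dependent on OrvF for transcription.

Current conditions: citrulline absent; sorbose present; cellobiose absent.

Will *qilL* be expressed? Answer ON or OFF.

Citrulline is absent, so OxaR is active.
Cellobiose is absent, so TorF is inactive.
With repressor OxaR bound, *nerM* is not transcribed.
So NerM is not produced.
Sorbose is present, so OrvF is inactive.
Required activator OrvF is absent, so *qilJ* is not transcribed.
So QilJ is not produced.
Required activator NerM is absent, so *wexR* is not transcribed.
So WexR is not produced.
With no repressor bound, *temW* is transcribed.
So TemW is produced and active.
No repressor is bound and TemW is active, so *mibJ* is transcribed.
So MibJ is produced and active.
With repressor MibJ bound, *qilL* is not transcribed.

OFF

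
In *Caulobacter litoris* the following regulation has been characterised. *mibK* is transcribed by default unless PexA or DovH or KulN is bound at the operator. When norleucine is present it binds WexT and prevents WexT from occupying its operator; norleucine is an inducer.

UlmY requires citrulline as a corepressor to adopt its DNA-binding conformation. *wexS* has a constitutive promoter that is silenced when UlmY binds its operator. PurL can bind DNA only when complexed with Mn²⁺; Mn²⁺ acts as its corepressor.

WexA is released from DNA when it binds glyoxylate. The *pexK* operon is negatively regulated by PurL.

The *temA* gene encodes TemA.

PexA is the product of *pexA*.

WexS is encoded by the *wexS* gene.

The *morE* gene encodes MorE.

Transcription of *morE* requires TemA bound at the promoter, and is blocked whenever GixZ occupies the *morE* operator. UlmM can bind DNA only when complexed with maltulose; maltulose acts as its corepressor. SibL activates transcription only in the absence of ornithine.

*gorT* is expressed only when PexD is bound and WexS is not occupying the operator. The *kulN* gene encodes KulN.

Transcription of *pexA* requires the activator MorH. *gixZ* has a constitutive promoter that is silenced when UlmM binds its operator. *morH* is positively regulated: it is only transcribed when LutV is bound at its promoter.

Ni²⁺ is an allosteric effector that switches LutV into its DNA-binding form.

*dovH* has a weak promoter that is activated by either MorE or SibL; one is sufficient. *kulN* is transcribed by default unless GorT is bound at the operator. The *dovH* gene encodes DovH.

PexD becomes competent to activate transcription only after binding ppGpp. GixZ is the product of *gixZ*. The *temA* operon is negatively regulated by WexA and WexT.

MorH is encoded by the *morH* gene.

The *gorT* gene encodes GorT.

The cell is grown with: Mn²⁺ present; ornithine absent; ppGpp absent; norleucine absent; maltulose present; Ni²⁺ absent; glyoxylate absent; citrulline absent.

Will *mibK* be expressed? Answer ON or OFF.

Ni²⁺ is absent, so LutV is inactive.
Required activator LutV is absent, so *morH* is not transcribed.
So MorH is not produced.
Required activator MorH is absent, so *pexA* is not transcribed.
So PexA is not produced.
Maltulose is present, so UlmM is active.
With repressor UlmM bound, *gixZ* is not transcribed.
So GixZ is not produced.
Glyoxylate is absent, so WexA is active.
Norleucine is absent, so WexT is active.
With repressor WexA bound, *temA* is not transcribed.
So TemA is not produced.
Required activator TemA is absent, so *morE* is not transcribed.
So MorE is not produced.
Ornithine is absent, so SibL is active.
Activator SibL is present, so *dovH* is transcribed.
So DovH is produced and active.
ppGpp is absent, so PexD is inactive.
Citrulline is absent, so UlmY is inactive.
With no repressor bound, *wexS* is transcribed.
So WexS is produced and active.
With repressor WexS bound, *gorT* is not transcribed.
So GorT is not produced.
With no repressor bound, *kulN* is transcribed.
So KulN is produced and active.
With repressor DovH bound, *mibK* is not transcribed.

OFF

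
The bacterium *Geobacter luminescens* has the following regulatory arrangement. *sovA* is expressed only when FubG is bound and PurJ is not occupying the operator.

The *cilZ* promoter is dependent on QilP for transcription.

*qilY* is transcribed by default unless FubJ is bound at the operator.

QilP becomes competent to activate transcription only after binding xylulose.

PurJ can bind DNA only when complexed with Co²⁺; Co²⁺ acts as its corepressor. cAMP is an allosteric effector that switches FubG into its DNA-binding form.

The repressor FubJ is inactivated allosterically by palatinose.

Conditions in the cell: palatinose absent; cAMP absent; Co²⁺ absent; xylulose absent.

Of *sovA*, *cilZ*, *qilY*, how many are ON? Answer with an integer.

0

cAMP is absent, so FubG is inactive.
Co²⁺ is absent, so PurJ is inactive.
Required activator FubG is absent, so *sovA* is not transcribed.
→ *sovA* is OFF.
Xylulose is absent, so QilP is inactive.
Required activator QilP is absent, so *cilZ* is not transcribed.
→ *cilZ* is OFF.
Palatinose is absent, so FubJ is active.
With repressor FubJ bound, *qilY* is not transcribed.
→ *qilY* is OFF.
0 of the 3 genes are transcribed.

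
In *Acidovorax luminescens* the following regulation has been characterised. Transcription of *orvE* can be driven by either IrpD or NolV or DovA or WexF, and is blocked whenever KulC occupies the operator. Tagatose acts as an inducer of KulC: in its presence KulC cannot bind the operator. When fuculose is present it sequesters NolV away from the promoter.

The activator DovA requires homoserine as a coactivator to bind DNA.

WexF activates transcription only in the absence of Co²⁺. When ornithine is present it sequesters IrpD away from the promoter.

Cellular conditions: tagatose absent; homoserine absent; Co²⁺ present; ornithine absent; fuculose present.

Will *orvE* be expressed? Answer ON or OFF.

OFF

Ornithine is absent, so IrpD is active.
Tagatose is absent, so KulC is active.
Fuculose is present, so NolV is inactive.
Homoserine is absent, so DovA is inactive.
Co²⁺ is present, so WexF is inactive.
With repressor KulC bound, *orvE* is not transcribed.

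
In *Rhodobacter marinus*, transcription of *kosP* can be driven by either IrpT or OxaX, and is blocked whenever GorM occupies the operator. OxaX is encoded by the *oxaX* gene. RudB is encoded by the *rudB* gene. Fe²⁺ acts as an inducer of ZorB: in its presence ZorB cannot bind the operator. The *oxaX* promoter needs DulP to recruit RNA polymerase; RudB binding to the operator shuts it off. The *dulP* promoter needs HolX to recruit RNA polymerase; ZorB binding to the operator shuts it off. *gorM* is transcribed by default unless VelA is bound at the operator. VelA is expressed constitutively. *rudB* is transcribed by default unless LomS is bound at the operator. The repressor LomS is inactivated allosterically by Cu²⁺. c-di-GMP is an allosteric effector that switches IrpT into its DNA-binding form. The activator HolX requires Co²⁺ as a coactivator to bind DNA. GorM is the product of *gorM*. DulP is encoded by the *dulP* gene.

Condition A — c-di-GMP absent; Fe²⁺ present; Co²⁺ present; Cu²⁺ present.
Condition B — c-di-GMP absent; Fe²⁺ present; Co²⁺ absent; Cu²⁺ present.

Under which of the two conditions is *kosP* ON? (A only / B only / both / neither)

neither

Condition A:
c-di-GMP is absent, so IrpT is inactive.
Fe²⁺ is present, so ZorB is inactive.
Co²⁺ is present, so HolX is active.
No repressor is bound and HolX is active, so *dulP* is transcribed.
So DulP is produced and active.
Cu²⁺ is present, so LomS is inactive.
With no repressor bound, *rudB* is transcribed.
So RudB is produced and active.
With repressor RudB bound, *oxaX* is not transcribed.
So OxaX is not produced.
VelA is produced constitutively and is active.
With repressor VelA bound, *gorM* is not transcribed.
So GorM is not produced.
No activator is available at the *kosP* promoter, so *kosP* is not transcribed.
→ *kosP* is OFF in A.
Condition B:
c-di-GMP is absent, so IrpT is inactive.
Fe²⁺ is present, so ZorB is inactive.
Co²⁺ is absent, so HolX is inactive.
Required activator HolX is absent, so *dulP* is not transcribed.
So DulP is not produced.
Cu²⁺ is present, so LomS is inactive.
With no repressor bound, *rudB* is transcribed.
So RudB is produced and active.
With repressor RudB bound, *oxaX* is not transcribed.
So OxaX is not produced.
VelA is produced constitutively and is active.
With repressor VelA bound, *gorM* is not transcribed.
So GorM is not produced.
No activator is available at the *kosP* promoter, so *kosP* is not transcribed.
→ *kosP* is OFF in B.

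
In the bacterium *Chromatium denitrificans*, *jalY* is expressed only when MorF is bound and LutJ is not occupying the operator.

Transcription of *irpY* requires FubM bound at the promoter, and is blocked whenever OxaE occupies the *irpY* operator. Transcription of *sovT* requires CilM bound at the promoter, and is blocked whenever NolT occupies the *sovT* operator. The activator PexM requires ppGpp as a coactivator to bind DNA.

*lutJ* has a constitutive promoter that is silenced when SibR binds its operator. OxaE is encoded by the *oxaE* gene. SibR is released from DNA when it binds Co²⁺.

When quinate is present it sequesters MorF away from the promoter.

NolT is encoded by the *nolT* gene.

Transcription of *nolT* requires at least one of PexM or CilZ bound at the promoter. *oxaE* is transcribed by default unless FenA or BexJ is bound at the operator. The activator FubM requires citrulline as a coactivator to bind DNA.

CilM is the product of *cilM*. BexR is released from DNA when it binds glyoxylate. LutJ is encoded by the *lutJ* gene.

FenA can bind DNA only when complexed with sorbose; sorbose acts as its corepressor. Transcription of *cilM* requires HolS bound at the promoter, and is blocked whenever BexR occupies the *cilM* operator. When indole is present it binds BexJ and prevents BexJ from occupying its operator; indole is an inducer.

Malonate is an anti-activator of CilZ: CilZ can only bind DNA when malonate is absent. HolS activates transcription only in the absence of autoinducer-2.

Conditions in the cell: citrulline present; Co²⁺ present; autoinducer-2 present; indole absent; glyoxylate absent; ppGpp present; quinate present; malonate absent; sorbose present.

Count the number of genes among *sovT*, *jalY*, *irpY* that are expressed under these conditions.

ppGpp is present, so PexM is active.
Malonate is absent, so CilZ is active.
Activator PexM is present, so *nolT* is transcribed.
So NolT is produced and active.
Autoinducer-2 is present, so HolS is inactive.
Glyoxylate is absent, so BexR is active.
With repressor BexR bound, *cilM* is not transcribed.
So CilM is not produced.
With repressor NolT bound, *sovT* is not transcribed.
→ *sovT* is OFF.
Co²⁺ is present, so SibR is inactive.
With no repressor bound, *lutJ* is transcribed.
So LutJ is produced and active.
Quinate is present, so MorF is inactive.
With repressor LutJ bound, *jalY* is not transcribed.
→ *jalY* is OFF.
Citrulline is present, so FubM is active.
Sorbose is present, so FenA is active.
Indole is absent, so BexJ is active.
With repressor FenA bound, *oxaE* is not transcribed.
So OxaE is not produced.
No repressor is bound and FubM is active, so *irpY* is transcribed.
→ *irpY* is ON.
1 of the 3 genes is transcribed.

1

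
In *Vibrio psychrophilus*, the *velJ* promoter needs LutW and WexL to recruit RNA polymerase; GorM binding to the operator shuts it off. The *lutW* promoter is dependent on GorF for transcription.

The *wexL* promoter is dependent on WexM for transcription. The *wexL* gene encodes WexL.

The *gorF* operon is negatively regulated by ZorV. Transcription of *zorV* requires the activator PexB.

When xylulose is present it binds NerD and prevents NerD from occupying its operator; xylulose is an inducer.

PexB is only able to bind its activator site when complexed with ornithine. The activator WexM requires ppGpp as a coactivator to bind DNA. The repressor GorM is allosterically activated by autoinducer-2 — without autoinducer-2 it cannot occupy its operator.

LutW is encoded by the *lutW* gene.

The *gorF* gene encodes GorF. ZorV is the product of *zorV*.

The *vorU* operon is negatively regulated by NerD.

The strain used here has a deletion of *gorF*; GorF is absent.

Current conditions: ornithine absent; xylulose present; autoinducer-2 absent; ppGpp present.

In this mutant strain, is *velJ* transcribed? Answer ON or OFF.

GorF is non-functional in this strain, so it has no effect.
Required activator GorF is absent, so *lutW* is not transcribed.
So LutW is not produced.
Autoinducer-2 is absent, so GorM is inactive.
ppGpp is present, so WexM is active.
No repressor is bound and WexM is active, so *wexL* is transcribed.
So WexL is produced and active.
Required activator LutW is absent, so *velJ* is not transcribed.

OFF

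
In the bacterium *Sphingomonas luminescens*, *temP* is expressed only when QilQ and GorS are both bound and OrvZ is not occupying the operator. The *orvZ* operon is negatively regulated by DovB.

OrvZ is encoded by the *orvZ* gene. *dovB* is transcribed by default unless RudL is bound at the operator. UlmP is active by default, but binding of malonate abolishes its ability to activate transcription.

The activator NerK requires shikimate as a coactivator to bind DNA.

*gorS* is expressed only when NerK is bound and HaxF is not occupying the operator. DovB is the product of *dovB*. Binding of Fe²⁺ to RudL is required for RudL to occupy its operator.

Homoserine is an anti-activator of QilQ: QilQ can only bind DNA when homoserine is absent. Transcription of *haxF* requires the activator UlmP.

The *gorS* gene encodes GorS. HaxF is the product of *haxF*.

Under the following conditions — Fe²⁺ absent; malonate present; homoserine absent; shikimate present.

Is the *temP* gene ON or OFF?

Fe²⁺ is absent, so RudL is inactive.
With no repressor bound, *dovB* is transcribed.
So DovB is produced and active.
With repressor DovB bound, *orvZ* is not transcribed.
So OrvZ is not produced.
Homoserine is absent, so QilQ is active.
Shikimate is present, so NerK is active.
Malonate is present, so UlmP is inactive.
Required activator UlmP is absent, so *haxF* is not transcribed.
So HaxF is not produced.
No repressor is bound and NerK is active, so *gorS* is transcribed.
So GorS is produced and active.
No repressor is bound and QilQ and GorS are active, so *temP* is transcribed.

ON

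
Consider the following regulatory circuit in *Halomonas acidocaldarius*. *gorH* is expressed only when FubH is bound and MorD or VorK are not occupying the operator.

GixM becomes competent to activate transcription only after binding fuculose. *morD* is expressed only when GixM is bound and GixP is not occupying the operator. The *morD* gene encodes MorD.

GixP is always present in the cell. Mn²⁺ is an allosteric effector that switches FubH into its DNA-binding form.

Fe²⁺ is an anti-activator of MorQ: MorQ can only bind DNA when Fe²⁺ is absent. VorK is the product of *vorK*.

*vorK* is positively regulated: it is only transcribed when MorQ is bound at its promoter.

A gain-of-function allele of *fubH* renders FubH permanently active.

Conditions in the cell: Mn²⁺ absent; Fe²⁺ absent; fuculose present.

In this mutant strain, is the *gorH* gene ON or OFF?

Fuculose is present, so GixM is active.
GixP is produced constitutively and is active.
With repressor GixP bound, *morD* is not transcribed.
So MorD is not produced.
FubH is constitutively active in this strain.
Fe²⁺ is absent, so MorQ is active.
No repressor is bound and MorQ is active, so *vorK* is transcribed.
So VorK is produced and active.
With repressor VorK bound, *gorH* is not transcribed.

OFF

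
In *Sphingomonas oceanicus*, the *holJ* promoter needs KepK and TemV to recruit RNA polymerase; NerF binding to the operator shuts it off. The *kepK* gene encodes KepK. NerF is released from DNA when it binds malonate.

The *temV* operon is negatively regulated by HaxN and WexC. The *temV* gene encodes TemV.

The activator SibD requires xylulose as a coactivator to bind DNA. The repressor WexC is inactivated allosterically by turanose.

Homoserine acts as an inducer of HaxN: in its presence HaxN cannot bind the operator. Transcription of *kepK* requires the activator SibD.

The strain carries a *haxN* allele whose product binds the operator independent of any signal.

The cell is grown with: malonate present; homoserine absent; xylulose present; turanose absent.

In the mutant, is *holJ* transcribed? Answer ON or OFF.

Malonate is present, so NerF is inactive.
Xylulose is present, so SibD is active.
No repressor is bound and SibD is active, so *kepK* is transcribed.
So KepK is produced and active.
HaxN is constitutively active in this strain.
Turanose is absent, so WexC is active.
With repressor HaxN bound, *temV* is not transcribed.
So TemV is not produced.
Required activator TemV is absent, so *holJ* is not transcribed.

OFF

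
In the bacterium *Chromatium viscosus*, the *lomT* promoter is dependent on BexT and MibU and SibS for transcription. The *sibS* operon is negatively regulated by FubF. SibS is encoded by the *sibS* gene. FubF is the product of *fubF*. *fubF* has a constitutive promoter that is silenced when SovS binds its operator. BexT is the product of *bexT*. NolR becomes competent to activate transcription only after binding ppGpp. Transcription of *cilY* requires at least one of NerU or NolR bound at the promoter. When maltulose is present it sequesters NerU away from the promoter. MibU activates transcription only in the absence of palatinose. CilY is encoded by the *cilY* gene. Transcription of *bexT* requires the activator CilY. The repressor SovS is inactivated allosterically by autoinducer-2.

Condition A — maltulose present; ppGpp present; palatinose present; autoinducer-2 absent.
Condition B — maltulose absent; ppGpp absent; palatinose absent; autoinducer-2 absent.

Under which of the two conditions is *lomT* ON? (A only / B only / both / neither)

Condition A:
Maltulose is present, so NerU is inactive.
ppGpp is present, so NolR is active.
Activator NolR is present, so *cilY* is transcribed.
So CilY is produced and active.
No repressor is bound and CilY is active, so *bexT* is transcribed.
So BexT is produced and active.
Palatinose is present, so MibU is inactive.
Autoinducer-2 is absent, so SovS is active.
With repressor SovS bound, *fubF* is not transcribed.
So FubF is not produced.
With no repressor bound, *sibS* is transcribed.
So SibS is produced and active.
Required activator MibU is absent, so *lomT* is not transcribed.
→ *lomT* is OFF in A.
Condition B:
Maltulose is absent, so NerU is active.
ppGpp is absent, so NolR is inactive.
Activator NerU is present, so *cilY* is transcribed.
So CilY is produced and active.
No repressor is bound and CilY is active, so *bexT* is transcribed.
So BexT is produced and active.
Palatinose is absent, so MibU is active.
Autoinducer-2 is absent, so SovS is active.
With repressor SovS bound, *fubF* is not transcribed.
So FubF is not produced.
With no repressor bound, *sibS* is transcribed.
So SibS is produced and active.
No repressor is bound and BexT and MibU and SibS are active, so *lomT* is transcribed.
→ *lomT* is ON in B.

B only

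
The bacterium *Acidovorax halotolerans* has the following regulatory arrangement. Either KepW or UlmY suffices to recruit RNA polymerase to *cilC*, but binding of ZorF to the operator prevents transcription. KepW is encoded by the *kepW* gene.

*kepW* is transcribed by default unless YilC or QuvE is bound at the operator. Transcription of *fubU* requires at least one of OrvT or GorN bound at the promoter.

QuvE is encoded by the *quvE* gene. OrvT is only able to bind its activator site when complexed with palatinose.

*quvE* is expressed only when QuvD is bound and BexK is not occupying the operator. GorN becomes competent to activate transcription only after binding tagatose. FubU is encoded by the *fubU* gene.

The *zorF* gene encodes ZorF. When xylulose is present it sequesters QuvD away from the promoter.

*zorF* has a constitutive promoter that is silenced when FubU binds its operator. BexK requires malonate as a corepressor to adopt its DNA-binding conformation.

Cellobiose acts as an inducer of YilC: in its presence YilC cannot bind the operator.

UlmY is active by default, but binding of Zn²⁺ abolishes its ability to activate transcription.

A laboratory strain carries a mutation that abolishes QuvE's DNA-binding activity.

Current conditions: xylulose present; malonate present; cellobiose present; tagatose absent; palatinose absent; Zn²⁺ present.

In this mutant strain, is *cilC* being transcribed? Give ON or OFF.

OFF

Palatinose is absent, so OrvT is inactive.
Tagatose is absent, so GorN is inactive.
No activator is available at the *fubU* promoter, so *fubU* is not transcribed.
So FubU is not produced.
With no repressor bound, *zorF* is transcribed.
So ZorF is produced and active.
Cellobiose is present, so YilC is inactive.
QuvE is non-functional in this strain, so it has no effect.
With no repressor bound, *kepW* is transcribed.
So KepW is produced and active.
Zn²⁺ is present, so UlmY is inactive.
With repressor ZorF bound, *cilC* is not transcribed.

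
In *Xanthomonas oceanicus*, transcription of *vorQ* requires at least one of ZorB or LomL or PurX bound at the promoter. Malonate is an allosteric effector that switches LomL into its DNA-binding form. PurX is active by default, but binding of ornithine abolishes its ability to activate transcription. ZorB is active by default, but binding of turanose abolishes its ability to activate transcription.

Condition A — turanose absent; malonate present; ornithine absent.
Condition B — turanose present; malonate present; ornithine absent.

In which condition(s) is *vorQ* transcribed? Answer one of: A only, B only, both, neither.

both

Condition A:
Turanose is absent, so ZorB is active.
Malonate is present, so LomL is active.
Ornithine is absent, so PurX is active.
Activator ZorB is present, so *vorQ* is transcribed.
→ *vorQ* is ON in A.
Condition B:
Turanose is present, so ZorB is inactive.
Malonate is present, so LomL is active.
Ornithine is absent, so PurX is active.
Activator LomL is present, so *vorQ* is transcribed.
→ *vorQ* is ON in B.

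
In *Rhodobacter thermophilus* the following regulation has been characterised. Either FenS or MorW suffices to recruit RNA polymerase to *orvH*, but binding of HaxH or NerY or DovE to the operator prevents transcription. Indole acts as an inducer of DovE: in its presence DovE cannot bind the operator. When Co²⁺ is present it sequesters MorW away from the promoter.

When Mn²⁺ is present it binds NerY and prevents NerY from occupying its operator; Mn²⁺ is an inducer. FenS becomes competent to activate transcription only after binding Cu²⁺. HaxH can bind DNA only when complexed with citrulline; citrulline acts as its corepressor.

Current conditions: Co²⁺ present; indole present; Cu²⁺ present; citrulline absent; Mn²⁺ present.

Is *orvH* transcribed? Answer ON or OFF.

ON

Cu²⁺ is present, so FenS is active.
Citrulline is absent, so HaxH is inactive.
Mn²⁺ is present, so NerY is inactive.
Indole is present, so DovE is inactive.
Co²⁺ is present, so MorW is inactive.
Activator FenS is present, so *orvH* is transcribed.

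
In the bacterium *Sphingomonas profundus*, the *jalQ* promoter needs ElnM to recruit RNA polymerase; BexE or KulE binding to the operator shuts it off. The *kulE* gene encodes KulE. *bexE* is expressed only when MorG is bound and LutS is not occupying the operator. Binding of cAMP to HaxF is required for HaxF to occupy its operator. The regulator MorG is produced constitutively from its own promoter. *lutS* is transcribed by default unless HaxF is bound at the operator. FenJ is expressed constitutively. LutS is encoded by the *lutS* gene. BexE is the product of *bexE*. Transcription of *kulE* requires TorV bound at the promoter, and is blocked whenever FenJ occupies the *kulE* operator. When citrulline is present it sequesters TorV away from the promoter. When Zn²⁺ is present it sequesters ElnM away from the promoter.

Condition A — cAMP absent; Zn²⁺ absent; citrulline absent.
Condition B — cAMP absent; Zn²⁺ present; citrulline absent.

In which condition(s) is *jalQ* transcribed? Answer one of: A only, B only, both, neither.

A only

Condition A:
cAMP is absent, so HaxF is inactive.
With no repressor bound, *lutS* is transcribed.
So LutS is produced and active.
MorG is produced constitutively and is active.
With repressor LutS bound, *bexE* is not transcribed.
So BexE is not produced.
Zn²⁺ is absent, so ElnM is active.
Citrulline is absent, so TorV is active.
FenJ is produced constitutively and is active.
With repressor FenJ bound, *kulE* is not transcribed.
So KulE is not produced.
No repressor is bound and ElnM is active, so *jalQ* is transcribed.
→ *jalQ* is ON in A.
Condition B:
cAMP is absent, so HaxF is inactive.
With no repressor bound, *lutS* is transcribed.
So LutS is produced and active.
MorG is produced constitutively and is active.
With repressor LutS bound, *bexE* is not transcribed.
So BexE is not produced.
Zn²⁺ is present, so ElnM is inactive.
Citrulline is absent, so TorV is active.
FenJ is produced constitutively and is active.
With repressor FenJ bound, *kulE* is not transcribed.
So KulE is not produced.
Required activator ElnM is absent, so *jalQ* is not transcribed.
→ *jalQ* is OFF in B.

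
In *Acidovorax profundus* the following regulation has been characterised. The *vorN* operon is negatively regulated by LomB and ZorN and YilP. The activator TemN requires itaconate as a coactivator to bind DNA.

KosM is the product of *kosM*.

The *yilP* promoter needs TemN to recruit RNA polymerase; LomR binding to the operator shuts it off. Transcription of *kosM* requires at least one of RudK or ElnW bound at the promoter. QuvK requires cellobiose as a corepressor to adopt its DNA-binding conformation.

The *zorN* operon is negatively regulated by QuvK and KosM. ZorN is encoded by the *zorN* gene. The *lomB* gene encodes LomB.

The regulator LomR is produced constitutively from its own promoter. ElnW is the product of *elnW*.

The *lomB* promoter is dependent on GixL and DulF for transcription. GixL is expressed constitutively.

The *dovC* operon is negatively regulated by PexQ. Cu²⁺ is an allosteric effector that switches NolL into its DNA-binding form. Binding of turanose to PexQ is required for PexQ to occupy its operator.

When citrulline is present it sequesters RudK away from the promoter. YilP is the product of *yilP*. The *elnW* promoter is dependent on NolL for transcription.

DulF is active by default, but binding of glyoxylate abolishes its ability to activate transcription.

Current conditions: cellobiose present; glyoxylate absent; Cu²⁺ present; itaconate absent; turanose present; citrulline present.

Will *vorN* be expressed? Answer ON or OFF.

OFF

GixL is produced constitutively and is active.
Glyoxylate is absent, so DulF is active.
No repressor is bound and GixL and DulF are active, so *lomB* is transcribed.
So LomB is produced and active.
Cellobiose is present, so QuvK is active.
Citrulline is present, so RudK is inactive.
Cu²⁺ is present, so NolL is active.
No repressor is bound and NolL is active, so *elnW* is transcribed.
So ElnW is produced and active.
Activator ElnW is present, so *kosM* is transcribed.
So KosM is produced and active.
With repressor QuvK bound, *zorN* is not transcribed.
So ZorN is not produced.
LomR is produced constitutively and is active.
Itaconate is absent, so TemN is inactive.
With repressor LomR bound, *yilP* is not transcribed.
So YilP is not produced.
With repressor LomB bound, *vorN* is not transcribed.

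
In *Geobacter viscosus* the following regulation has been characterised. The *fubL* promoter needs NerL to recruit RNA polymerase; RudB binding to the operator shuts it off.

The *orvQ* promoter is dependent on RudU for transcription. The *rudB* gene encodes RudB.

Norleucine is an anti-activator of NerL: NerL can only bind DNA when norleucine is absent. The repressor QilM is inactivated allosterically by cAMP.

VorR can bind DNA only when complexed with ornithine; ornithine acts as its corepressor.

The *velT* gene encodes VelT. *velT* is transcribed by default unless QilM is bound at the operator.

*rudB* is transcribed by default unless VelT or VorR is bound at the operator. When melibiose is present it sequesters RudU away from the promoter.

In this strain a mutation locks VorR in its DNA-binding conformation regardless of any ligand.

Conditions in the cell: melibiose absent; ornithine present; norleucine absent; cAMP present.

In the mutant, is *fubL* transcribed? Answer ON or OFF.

cAMP is present, so QilM is inactive.
With no repressor bound, *velT* is transcribed.
So VelT is produced and active.
VorR is constitutively active in this strain.
With repressor VelT bound, *rudB* is not transcribed.
So RudB is not produced.
Norleucine is absent, so NerL is active.
No repressor is bound and NerL is active, so *fubL* is transcribed.

ON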